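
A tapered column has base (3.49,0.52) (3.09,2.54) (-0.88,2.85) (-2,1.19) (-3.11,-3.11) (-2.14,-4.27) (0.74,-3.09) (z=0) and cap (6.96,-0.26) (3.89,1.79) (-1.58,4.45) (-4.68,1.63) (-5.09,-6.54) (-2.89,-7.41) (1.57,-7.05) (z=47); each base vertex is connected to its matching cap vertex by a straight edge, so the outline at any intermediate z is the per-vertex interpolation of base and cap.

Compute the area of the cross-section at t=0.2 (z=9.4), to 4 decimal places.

Cross-section at t=0.2: each vertex is (1-t)·p0[i] + t·p1[i].
  v1: (1-0.2)·(3.49,0.52) + 0.2·(6.96,-0.26) = (4.1840,0.3640)
  v2: (1-0.2)·(3.09,2.54) + 0.2·(3.89,1.79) = (3.2500,2.3900)
  v3: (1-0.2)·(-0.88,2.85) + 0.2·(-1.58,4.45) = (-1.0200,3.1700)
  v4: (1-0.2)·(-2,1.19) + 0.2·(-4.68,1.63) = (-2.5360,1.2780)
  v5: (1-0.2)·(-3.11,-3.11) + 0.2·(-5.09,-6.54) = (-3.5060,-3.7960)
  v6: (1-0.2)·(-2.14,-4.27) + 0.2·(-2.89,-7.41) = (-2.2900,-4.8980)
  v7: (1-0.2)·(0.74,-3.09) + 0.2·(1.57,-7.05) = (0.9060,-3.8820)
Shoelace sum Σ(x_i·y_{i+1} − x_{i+1}·y_i):
  i=1: 4.1840·2.3900 − 3.2500·0.3640 = +8.8168 (running +8.8168)
  i=2: 3.2500·3.1700 − -1.0200·2.3900 = +12.7403 (running +21.5571)
  i=3: -1.0200·1.2780 − -2.5360·3.1700 = +6.7356 (running +28.2926)
  i=4: -2.5360·-3.7960 − -3.5060·1.2780 = +14.1073 (running +42.3999)
  i=5: -3.5060·-4.8980 − -2.2900·-3.7960 = +8.4795 (running +50.8795)
  i=6: -2.2900·-3.8820 − 0.9060·-4.8980 = +13.3274 (running +64.2069)
  i=7: 0.9060·0.3640 − 4.1840·-3.8820 = +16.5721 (running +80.7789)
Area = |Σ|/2 = |80.7789|/2 = 40.3895

Area at t=0.2: 40.3895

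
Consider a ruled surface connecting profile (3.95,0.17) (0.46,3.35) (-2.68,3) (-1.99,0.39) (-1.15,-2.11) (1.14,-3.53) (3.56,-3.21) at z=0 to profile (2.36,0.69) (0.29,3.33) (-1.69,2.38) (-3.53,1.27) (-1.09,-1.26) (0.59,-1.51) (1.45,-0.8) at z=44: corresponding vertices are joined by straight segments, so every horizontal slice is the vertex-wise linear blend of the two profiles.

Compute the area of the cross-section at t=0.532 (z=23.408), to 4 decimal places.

Area at t=0.532: 22.6113

Cross-section at t=0.532: each vertex is (1-t)·p0[i] + t·p1[i].
  v1: (1-0.532)·(3.95,0.17) + 0.532·(2.36,0.69) = (3.1041,0.4466)
  v2: (1-0.532)·(0.46,3.35) + 0.532·(0.29,3.33) = (0.3696,3.3394)
  v3: (1-0.532)·(-2.68,3) + 0.532·(-1.69,2.38) = (-2.1533,2.6702)
  v4: (1-0.532)·(-1.99,0.39) + 0.532·(-3.53,1.27) = (-2.8093,0.8582)
  v5: (1-0.532)·(-1.15,-2.11) + 0.532·(-1.09,-1.26) = (-1.1181,-1.6578)
  v6: (1-0.532)·(1.14,-3.53) + 0.532·(0.59,-1.51) = (0.8474,-2.4554)
  v7: (1-0.532)·(3.56,-3.21) + 0.532·(1.45,-0.8) = (2.4375,-1.9279)
Shoelace sum Σ(x_i·y_{i+1} − x_{i+1}·y_i):
  i=1: 3.1041·3.3394 − 0.3696·0.4466 = +10.2007 (running +10.2007)
  i=2: 0.3696·2.6702 − -2.1533·3.3394 = +8.1775 (running +18.3782)
  i=3: -2.1533·0.8582 − -2.8093·2.6702 = +5.6533 (running +24.0315)
  i=4: -2.8093·-1.6578 − -1.1181·0.8582 = +5.6167 (running +29.6483)
  i=5: -1.1181·-2.4554 − 0.8474·-1.6578 = +4.1501 (running +33.7984)
  i=6: 0.8474·-1.9279 − 2.4375·-2.4554 = +4.3512 (running +38.1496)
  i=7: 2.4375·0.4466 − 3.1041·-1.9279 = +7.0730 (running +45.2226)
Area = |Σ|/2 = |45.2226|/2 = 22.6113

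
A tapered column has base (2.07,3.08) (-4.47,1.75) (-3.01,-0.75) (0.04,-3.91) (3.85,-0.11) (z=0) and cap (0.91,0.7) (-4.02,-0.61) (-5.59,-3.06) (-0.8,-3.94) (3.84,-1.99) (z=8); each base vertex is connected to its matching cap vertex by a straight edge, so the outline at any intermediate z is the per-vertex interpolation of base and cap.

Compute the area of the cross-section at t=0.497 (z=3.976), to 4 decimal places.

Cross-section at t=0.497: each vertex is (1-t)·p0[i] + t·p1[i].
  v1: (1-0.497)·(2.07,3.08) + 0.497·(0.91,0.7) = (1.4935,1.8971)
  v2: (1-0.497)·(-4.47,1.75) + 0.497·(-4.02,-0.61) = (-4.2463,0.5771)
  v3: (1-0.497)·(-3.01,-0.75) + 0.497·(-5.59,-3.06) = (-4.2923,-1.8981)
  v4: (1-0.497)·(0.04,-3.91) + 0.497·(-0.8,-3.94) = (-0.3775,-3.9249)
  v5: (1-0.497)·(3.85,-0.11) + 0.497·(3.84,-1.99) = (3.8450,-1.0444)
Shoelace sum Σ(x_i·y_{i+1} − x_{i+1}·y_i):
  i=1: 1.4935·0.5771 − -4.2463·1.8971 = +8.9178 (running +8.9178)
  i=2: -4.2463·-1.8981 − -4.2923·0.5771 = +10.5368 (running +19.4546)
  i=3: -4.2923·-3.9249 − -0.3775·-1.8981 = +16.1303 (running +35.5849)
  i=4: -0.3775·-1.0444 − 3.8450·-3.9249 = +15.4856 (running +51.0705)
  i=5: 3.8450·1.8971 − 1.4935·-1.0444 = +8.8543 (running +59.9248)
Area = |Σ|/2 = |59.9248|/2 = 29.9624

Area at t=0.497: 29.9624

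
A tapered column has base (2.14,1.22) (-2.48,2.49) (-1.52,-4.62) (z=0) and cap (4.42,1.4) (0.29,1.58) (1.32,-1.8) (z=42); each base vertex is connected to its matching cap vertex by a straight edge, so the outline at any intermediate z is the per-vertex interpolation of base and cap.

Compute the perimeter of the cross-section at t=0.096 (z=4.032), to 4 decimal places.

Cross-section at t=0.096: each vertex is (1-t)·p0[i] + t·p1[i].
  v1: (1-0.096)·(2.14,1.22) + 0.096·(4.42,1.4) = (2.3589,1.2373)
  v2: (1-0.096)·(-2.48,2.49) + 0.096·(0.29,1.58) = (-2.2141,2.4026)
  v3: (1-0.096)·(-1.52,-4.62) + 0.096·(1.32,-1.8) = (-1.2474,-4.3493)
Perimeter = Σ |v_{i+1} − v_i|:
  edge 1→2: √(-4.5730² + 1.1654²) = 4.7191 (running 4.7191)
  edge 2→3: √(0.9667² + -6.7519²) = 6.8208 (running 11.5399)
  edge 3→1: √(3.6062² + 5.5866²) = 6.6494 (running 18.1893)
Perimeter = 18.1893

Perimeter at t=0.096: 18.1893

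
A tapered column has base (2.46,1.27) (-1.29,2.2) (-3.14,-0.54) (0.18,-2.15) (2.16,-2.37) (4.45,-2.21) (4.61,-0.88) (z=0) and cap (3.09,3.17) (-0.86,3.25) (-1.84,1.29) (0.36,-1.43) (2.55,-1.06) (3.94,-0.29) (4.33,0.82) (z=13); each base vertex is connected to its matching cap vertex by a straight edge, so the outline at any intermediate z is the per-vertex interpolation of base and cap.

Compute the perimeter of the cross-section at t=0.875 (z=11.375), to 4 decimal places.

Cross-section at t=0.875: each vertex is (1-t)·p0[i] + t·p1[i].
  v1: (1-0.875)·(2.46,1.27) + 0.875·(3.09,3.17) = (3.0112,2.9325)
  v2: (1-0.875)·(-1.29,2.2) + 0.875·(-0.86,3.25) = (-0.9137,3.1187)
  v3: (1-0.875)·(-3.14,-0.54) + 0.875·(-1.84,1.29) = (-2.0025,1.0613)
  v4: (1-0.875)·(0.18,-2.15) + 0.875·(0.36,-1.43) = (0.3375,-1.5200)
  v5: (1-0.875)·(2.16,-2.37) + 0.875·(2.55,-1.06) = (2.5012,-1.2237)
  v6: (1-0.875)·(4.45,-2.21) + 0.875·(3.94,-0.29) = (4.0038,-0.5300)
  v7: (1-0.875)·(4.61,-0.88) + 0.875·(4.33,0.82) = (4.3650,0.6075)
Perimeter = Σ |v_{i+1} − v_i|:
  edge 1→2: √(-3.9250² + 0.1863²) = 3.9294 (running 3.9294)
  edge 2→3: √(-1.0888² + -2.0575²) = 2.3278 (running 6.2572)
  edge 3→4: √(2.3400² + -2.5813²) = 3.4840 (running 9.7413)
  edge 4→5: √(2.1637² + 0.2963²) = 2.1839 (running 11.9252)
  edge 5→6: √(1.5025² + 0.6937²) = 1.6549 (running 13.5801)
  edge 6→7: √(0.3613² + 1.1375²) = 1.1935 (running 14.7736)
  edge 7→1: √(-1.3538² + 2.3250²) = 2.6904 (running 17.4640)
Perimeter = 17.4640

Perimeter at t=0.875: 17.4640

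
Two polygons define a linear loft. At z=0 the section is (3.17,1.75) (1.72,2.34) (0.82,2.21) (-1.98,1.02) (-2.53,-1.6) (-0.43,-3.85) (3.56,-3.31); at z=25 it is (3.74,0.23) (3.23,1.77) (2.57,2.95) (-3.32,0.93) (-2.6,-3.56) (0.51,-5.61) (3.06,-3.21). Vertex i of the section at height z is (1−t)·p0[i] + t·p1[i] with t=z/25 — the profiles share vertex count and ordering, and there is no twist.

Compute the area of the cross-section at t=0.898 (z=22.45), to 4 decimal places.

Area at t=0.898: 39.3156

Cross-section at t=0.898: each vertex is (1-t)·p0[i] + t·p1[i].
  v1: (1-0.898)·(3.17,1.75) + 0.898·(3.74,0.23) = (3.6819,0.3850)
  v2: (1-0.898)·(1.72,2.34) + 0.898·(3.23,1.77) = (3.0760,1.8281)
  v3: (1-0.898)·(0.82,2.21) + 0.898·(2.57,2.95) = (2.3915,2.8745)
  v4: (1-0.898)·(-1.98,1.02) + 0.898·(-3.32,0.93) = (-3.1833,0.9392)
  v5: (1-0.898)·(-2.53,-1.6) + 0.898·(-2.6,-3.56) = (-2.5929,-3.3601)
  v6: (1-0.898)·(-0.43,-3.85) + 0.898·(0.51,-5.61) = (0.4141,-5.4305)
  v7: (1-0.898)·(3.56,-3.31) + 0.898·(3.06,-3.21) = (3.1110,-3.2202)
Shoelace sum Σ(x_i·y_{i+1} − x_{i+1}·y_i):
  i=1: 3.6819·1.8281 − 3.0760·0.3850 = +5.5466 (running +5.5466)
  i=2: 3.0760·2.8745 − 2.3915·1.8281 = +4.4700 (running +10.0165)
  i=3: 2.3915·0.9392 − -3.1833·2.8745 = +11.3966 (running +21.4131)
  i=4: -3.1833·-3.3601 − -2.5929·0.9392 = +13.1314 (running +34.5445)
  i=5: -2.5929·-5.4305 − 0.4141·-3.3601 = +15.4720 (running +50.0164)
  i=6: 0.4141·-3.2202 − 3.1110·-5.4305 = +15.5607 (running +65.5771)
  i=7: 3.1110·0.3850 − 3.6819·-3.2202 = +13.0542 (running +78.6313)
Area = |Σ|/2 = |78.6313|/2 = 39.3156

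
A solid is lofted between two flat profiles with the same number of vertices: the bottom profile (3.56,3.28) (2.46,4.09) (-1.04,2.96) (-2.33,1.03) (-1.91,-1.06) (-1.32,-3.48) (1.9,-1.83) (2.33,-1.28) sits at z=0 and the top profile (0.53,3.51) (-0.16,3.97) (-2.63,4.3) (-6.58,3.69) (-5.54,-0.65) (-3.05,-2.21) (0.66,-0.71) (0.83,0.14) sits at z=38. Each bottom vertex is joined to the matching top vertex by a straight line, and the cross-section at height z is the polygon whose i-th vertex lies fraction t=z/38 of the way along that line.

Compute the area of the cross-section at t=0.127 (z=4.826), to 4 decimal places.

Cross-section at t=0.127: each vertex is (1-t)·p0[i] + t·p1[i].
  v1: (1-0.127)·(3.56,3.28) + 0.127·(0.53,3.51) = (3.1752,3.3092)
  v2: (1-0.127)·(2.46,4.09) + 0.127·(-0.16,3.97) = (2.1273,4.0748)
  v3: (1-0.127)·(-1.04,2.96) + 0.127·(-2.63,4.3) = (-1.2419,3.1302)
  v4: (1-0.127)·(-2.33,1.03) + 0.127·(-6.58,3.69) = (-2.8697,1.3678)
  v5: (1-0.127)·(-1.91,-1.06) + 0.127·(-5.54,-0.65) = (-2.3710,-1.0079)
  v6: (1-0.127)·(-1.32,-3.48) + 0.127·(-3.05,-2.21) = (-1.5397,-3.3187)
  v7: (1-0.127)·(1.9,-1.83) + 0.127·(0.66,-0.71) = (1.7425,-1.6878)
  v8: (1-0.127)·(2.33,-1.28) + 0.127·(0.83,0.14) = (2.1395,-1.0997)
Shoelace sum Σ(x_i·y_{i+1} − x_{i+1}·y_i):
  i=1: 3.1752·4.0748 − 2.1273·3.3092 = +5.8986 (running +5.8986)
  i=2: 2.1273·3.1302 − -1.2419·4.0748 = +11.7193 (running +17.6179)
  i=3: -1.2419·1.3678 − -2.8697·3.1302 = +7.2841 (running +24.9020)
  i=4: -2.8697·-1.0079 − -2.3710·1.3678 = +6.1356 (running +31.0376)
  i=5: -2.3710·-3.3187 − -1.5397·-1.0079 = +6.3168 (running +37.3544)
  i=6: -1.5397·-1.6878 − 1.7425·-3.3187 = +8.3816 (running +45.7359)
  i=7: 1.7425·-1.0997 − 2.1395·-1.6878 = +1.6948 (running +47.4307)
  i=8: 2.1395·3.3092 − 3.1752·-1.0997 = +10.5717 (running +58.0024)
Area = |Σ|/2 = |58.0024|/2 = 29.0012

Area at t=0.127: 29.0012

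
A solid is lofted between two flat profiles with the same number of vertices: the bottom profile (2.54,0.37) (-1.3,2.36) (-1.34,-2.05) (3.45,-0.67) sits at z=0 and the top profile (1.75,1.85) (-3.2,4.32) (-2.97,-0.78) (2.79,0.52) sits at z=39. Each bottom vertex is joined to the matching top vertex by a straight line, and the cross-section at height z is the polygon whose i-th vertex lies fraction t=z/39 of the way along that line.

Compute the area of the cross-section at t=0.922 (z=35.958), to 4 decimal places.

Cross-section at t=0.922: each vertex is (1-t)·p0[i] + t·p1[i].
  v1: (1-0.922)·(2.54,0.37) + 0.922·(1.75,1.85) = (1.8116,1.7346)
  v2: (1-0.922)·(-1.3,2.36) + 0.922·(-3.2,4.32) = (-3.0518,4.1671)
  v3: (1-0.922)·(-1.34,-2.05) + 0.922·(-2.97,-0.78) = (-2.8429,-0.8791)
  v4: (1-0.922)·(3.45,-0.67) + 0.922·(2.79,0.52) = (2.8415,0.4272)
Shoelace sum Σ(x_i·y_{i+1} − x_{i+1}·y_i):
  i=1: 1.8116·4.1671 − -3.0518·1.7346 = +12.8428 (running +12.8428)
  i=2: -3.0518·-0.8791 − -2.8429·4.1671 = +14.5293 (running +27.3720)
  i=3: -2.8429·0.4272 − 2.8415·-0.8791 = +1.2834 (running +28.6554)
  i=4: 2.8415·1.7346 − 1.8116·0.4272 = +4.1548 (running +32.8103)
Area = |Σ|/2 = |32.8103|/2 = 16.4051

Area at t=0.922: 16.4051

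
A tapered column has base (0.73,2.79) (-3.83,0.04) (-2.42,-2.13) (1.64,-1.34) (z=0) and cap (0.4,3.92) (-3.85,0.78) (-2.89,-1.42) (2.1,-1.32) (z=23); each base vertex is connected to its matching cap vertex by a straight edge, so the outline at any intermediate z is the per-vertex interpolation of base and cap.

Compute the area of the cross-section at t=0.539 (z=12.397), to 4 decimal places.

Cross-section at t=0.539: each vertex is (1-t)·p0[i] + t·p1[i].
  v1: (1-0.539)·(0.73,2.79) + 0.539·(0.4,3.92) = (0.5521,3.3991)
  v2: (1-0.539)·(-3.83,0.04) + 0.539·(-3.85,0.78) = (-3.8408,0.4389)
  v3: (1-0.539)·(-2.42,-2.13) + 0.539·(-2.89,-1.42) = (-2.6733,-1.7473)
  v4: (1-0.539)·(1.64,-1.34) + 0.539·(2.1,-1.32) = (1.8879,-1.3292)
Shoelace sum Σ(x_i·y_{i+1} − x_{i+1}·y_i):
  i=1: 0.5521·0.4389 − -3.8408·3.3991 = +13.2974 (running +13.2974)
  i=2: -3.8408·-1.7473 − -2.6733·0.4389 = +7.8843 (running +21.1816)
  i=3: -2.6733·-1.3292 − 1.8879·-1.7473 = +6.8523 (running +28.0339)
  i=4: 1.8879·3.3991 − 0.5521·-1.3292 = +7.1511 (running +35.1850)
Area = |Σ|/2 = |35.1850|/2 = 17.5925

Area at t=0.539: 17.5925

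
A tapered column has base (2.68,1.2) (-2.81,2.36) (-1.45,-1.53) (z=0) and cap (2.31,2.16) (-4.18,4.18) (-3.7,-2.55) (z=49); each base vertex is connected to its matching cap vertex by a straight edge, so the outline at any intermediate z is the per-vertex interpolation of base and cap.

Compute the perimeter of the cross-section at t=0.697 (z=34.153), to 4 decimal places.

Perimeter at t=0.697: 19.1674

Cross-section at t=0.697: each vertex is (1-t)·p0[i] + t·p1[i].
  v1: (1-0.697)·(2.68,1.2) + 0.697·(2.31,2.16) = (2.4221,1.8691)
  v2: (1-0.697)·(-2.81,2.36) + 0.697·(-4.18,4.18) = (-3.7649,3.6285)
  v3: (1-0.697)·(-1.45,-1.53) + 0.697·(-3.7,-2.55) = (-3.0183,-2.2409)
Perimeter = Σ |v_{i+1} − v_i|:
  edge 1→2: √(-6.1870² + 1.7594²) = 6.4323 (running 6.4323)
  edge 2→3: √(0.7466² + -5.8695²) = 5.9168 (running 12.3491)
  edge 3→1: √(5.4404² + 4.1101²) = 6.8184 (running 19.1674)
Perimeter = 19.1674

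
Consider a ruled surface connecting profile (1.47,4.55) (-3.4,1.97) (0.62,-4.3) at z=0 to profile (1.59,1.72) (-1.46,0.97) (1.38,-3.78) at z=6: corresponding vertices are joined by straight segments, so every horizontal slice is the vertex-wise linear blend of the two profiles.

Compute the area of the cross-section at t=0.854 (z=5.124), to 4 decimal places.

Cross-section at t=0.854: each vertex is (1-t)·p0[i] + t·p1[i].
  v1: (1-0.854)·(1.47,4.55) + 0.854·(1.59,1.72) = (1.5725,2.1332)
  v2: (1-0.854)·(-3.4,1.97) + 0.854·(-1.46,0.97) = (-1.7432,1.1160)
  v3: (1-0.854)·(0.62,-4.3) + 0.854·(1.38,-3.78) = (1.2690,-3.8559)
Shoelace sum Σ(x_i·y_{i+1} − x_{i+1}·y_i):
  i=1: 1.5725·1.1160 − -1.7432·2.1332 = +5.4735 (running +5.4735)
  i=2: -1.7432·-3.8559 − 1.2690·1.1160 = +5.3055 (running +10.7791)
  i=3: 1.2690·2.1332 − 1.5725·-3.8559 = +8.7704 (running +19.5495)
Area = |Σ|/2 = |19.5495|/2 = 9.7748

Area at t=0.854: 9.7748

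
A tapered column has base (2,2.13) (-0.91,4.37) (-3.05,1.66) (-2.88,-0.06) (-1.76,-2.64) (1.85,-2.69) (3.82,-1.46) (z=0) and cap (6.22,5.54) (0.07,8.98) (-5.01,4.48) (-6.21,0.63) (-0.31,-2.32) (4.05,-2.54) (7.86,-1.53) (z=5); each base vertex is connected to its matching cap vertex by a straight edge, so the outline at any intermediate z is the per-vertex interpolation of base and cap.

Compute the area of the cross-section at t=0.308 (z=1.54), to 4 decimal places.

Cross-section at t=0.308: each vertex is (1-t)·p0[i] + t·p1[i].
  v1: (1-0.308)·(2,2.13) + 0.308·(6.22,5.54) = (3.2998,3.1803)
  v2: (1-0.308)·(-0.91,4.37) + 0.308·(0.07,8.98) = (-0.6082,5.7899)
  v3: (1-0.308)·(-3.05,1.66) + 0.308·(-5.01,4.48) = (-3.6537,2.5286)
  v4: (1-0.308)·(-2.88,-0.06) + 0.308·(-6.21,0.63) = (-3.9056,0.1525)
  v5: (1-0.308)·(-1.76,-2.64) + 0.308·(-0.31,-2.32) = (-1.3134,-2.5414)
  v6: (1-0.308)·(1.85,-2.69) + 0.308·(4.05,-2.54) = (2.5276,-2.6438)
  v7: (1-0.308)·(3.82,-1.46) + 0.308·(7.86,-1.53) = (5.0643,-1.4816)
Shoelace sum Σ(x_i·y_{i+1} − x_{i+1}·y_i):
  i=1: 3.2998·5.7899 − -0.6082·3.1803 = +21.0393 (running +21.0393)
  i=2: -0.6082·2.5286 − -3.6537·5.7899 = +19.6166 (running +40.6559)
  i=3: -3.6537·0.1525 − -3.9056·2.5286 = +9.3184 (running +49.9743)
  i=4: -3.9056·-2.5414 − -1.3134·0.1525 = +10.1263 (running +60.1006)
  i=5: -1.3134·-2.6438 − 2.5276·-2.5414 = +9.8961 (running +69.9967)
  i=6: 2.5276·-1.4816 − 5.0643·-2.6438 = +9.6443 (running +79.6410)
  i=7: 5.0643·3.1803 − 3.2998·-1.4816 = +20.9947 (running +100.6357)
Area = |Σ|/2 = |100.6357|/2 = 50.3179

Area at t=0.308: 50.3179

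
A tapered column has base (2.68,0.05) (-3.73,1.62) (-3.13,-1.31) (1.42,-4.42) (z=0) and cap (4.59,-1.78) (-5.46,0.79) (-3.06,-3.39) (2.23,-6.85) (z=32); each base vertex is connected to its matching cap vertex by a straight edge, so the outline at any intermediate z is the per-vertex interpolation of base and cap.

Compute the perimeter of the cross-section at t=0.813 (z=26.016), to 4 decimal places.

Cross-section at t=0.813: each vertex is (1-t)·p0[i] + t·p1[i].
  v1: (1-0.813)·(2.68,0.05) + 0.813·(4.59,-1.78) = (4.2328,-1.4378)
  v2: (1-0.813)·(-3.73,1.62) + 0.813·(-5.46,0.79) = (-5.1365,0.9452)
  v3: (1-0.813)·(-3.13,-1.31) + 0.813·(-3.06,-3.39) = (-3.0731,-3.0010)
  v4: (1-0.813)·(1.42,-4.42) + 0.813·(2.23,-6.85) = (2.0785,-6.3956)
Perimeter = Σ |v_{i+1} − v_i|:
  edge 1→2: √(-9.3693² + 2.3830²) = 9.6676 (running 9.6676)
  edge 2→3: √(2.0634² + -3.9463²) = 4.4531 (running 14.1208)
  edge 3→4: √(5.1516² + -3.3945²) = 6.1695 (running 20.2902)
  edge 4→1: √(2.1543² + 4.9578²) = 5.4056 (running 25.6958)
Perimeter = 25.6958

Perimeter at t=0.813: 25.6958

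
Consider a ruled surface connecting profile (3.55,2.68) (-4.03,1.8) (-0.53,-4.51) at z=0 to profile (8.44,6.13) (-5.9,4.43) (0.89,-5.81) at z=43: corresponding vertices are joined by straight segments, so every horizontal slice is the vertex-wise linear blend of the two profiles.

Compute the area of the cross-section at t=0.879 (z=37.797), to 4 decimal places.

Area at t=0.879: 71.1338

Cross-section at t=0.879: each vertex is (1-t)·p0[i] + t·p1[i].
  v1: (1-0.879)·(3.55,2.68) + 0.879·(8.44,6.13) = (7.8483,5.7126)
  v2: (1-0.879)·(-4.03,1.8) + 0.879·(-5.9,4.43) = (-5.6737,4.1118)
  v3: (1-0.879)·(-0.53,-4.51) + 0.879·(0.89,-5.81) = (0.7182,-5.6527)
Shoelace sum Σ(x_i·y_{i+1} − x_{i+1}·y_i):
  i=1: 7.8483·4.1118 − -5.6737·5.7126 = +64.6819 (running +64.6819)
  i=2: -5.6737·-5.6527 − 0.7182·4.1118 = +29.1189 (running +93.8008)
  i=3: 0.7182·5.7126 − 7.8483·-5.6527 = +48.4668 (running +142.2676)
Area = |Σ|/2 = |142.2676|/2 = 71.1338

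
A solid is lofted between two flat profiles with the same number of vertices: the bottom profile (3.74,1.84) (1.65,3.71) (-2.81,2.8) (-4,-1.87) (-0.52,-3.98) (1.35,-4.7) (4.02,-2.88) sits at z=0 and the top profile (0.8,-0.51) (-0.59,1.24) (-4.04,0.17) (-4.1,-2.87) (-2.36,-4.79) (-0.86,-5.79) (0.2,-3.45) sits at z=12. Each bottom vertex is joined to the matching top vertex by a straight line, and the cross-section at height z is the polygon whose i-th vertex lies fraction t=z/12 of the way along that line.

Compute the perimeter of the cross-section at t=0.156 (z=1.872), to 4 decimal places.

Perimeter at t=0.156: 24.9564

Cross-section at t=0.156: each vertex is (1-t)·p0[i] + t·p1[i].
  v1: (1-0.156)·(3.74,1.84) + 0.156·(0.8,-0.51) = (3.2814,1.4734)
  v2: (1-0.156)·(1.65,3.71) + 0.156·(-0.59,1.24) = (1.3006,3.3247)
  v3: (1-0.156)·(-2.81,2.8) + 0.156·(-4.04,0.17) = (-3.0019,2.3897)
  v4: (1-0.156)·(-4,-1.87) + 0.156·(-4.1,-2.87) = (-4.0156,-2.0260)
  v5: (1-0.156)·(-0.52,-3.98) + 0.156·(-2.36,-4.79) = (-0.8070,-4.1064)
  v6: (1-0.156)·(1.35,-4.7) + 0.156·(-0.86,-5.79) = (1.0052,-4.8700)
  v7: (1-0.156)·(4.02,-2.88) + 0.156·(0.2,-3.45) = (3.4241,-2.9689)
Perimeter = Σ |v_{i+1} − v_i|:
  edge 1→2: √(-1.9808² + 1.8513²) = 2.7112 (running 2.7112)
  edge 2→3: √(-4.3024² + -0.9350²) = 4.4029 (running 7.1141)
  edge 3→4: √(-1.0137² + -4.4157²) = 4.5306 (running 11.6447)
  edge 4→5: √(3.2086² + -2.0804²) = 3.8240 (running 15.4687)
  edge 5→6: √(1.8123² + -0.7637²) = 1.9666 (running 17.4353)
  edge 6→7: √(2.4188² + 1.9011²) = 3.0765 (running 20.5118)
  edge 7→1: √(-0.1427² + 4.4423²) = 4.4446 (running 24.9564)
Perimeter = 24.9564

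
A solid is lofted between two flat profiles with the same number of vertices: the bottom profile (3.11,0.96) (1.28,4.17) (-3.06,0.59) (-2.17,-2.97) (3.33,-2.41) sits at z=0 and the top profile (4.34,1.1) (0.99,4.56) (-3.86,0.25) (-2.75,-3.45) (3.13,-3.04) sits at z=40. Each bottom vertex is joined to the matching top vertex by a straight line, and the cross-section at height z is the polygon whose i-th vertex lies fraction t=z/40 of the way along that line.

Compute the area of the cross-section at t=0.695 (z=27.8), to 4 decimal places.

Area at t=0.695: 39.1494

Cross-section at t=0.695: each vertex is (1-t)·p0[i] + t·p1[i].
  v1: (1-0.695)·(3.11,0.96) + 0.695·(4.34,1.1) = (3.9648,1.0573)
  v2: (1-0.695)·(1.28,4.17) + 0.695·(0.99,4.56) = (1.0785,4.4410)
  v3: (1-0.695)·(-3.06,0.59) + 0.695·(-3.86,0.25) = (-3.6160,0.3537)
  v4: (1-0.695)·(-2.17,-2.97) + 0.695·(-2.75,-3.45) = (-2.5731,-3.3036)
  v5: (1-0.695)·(3.33,-2.41) + 0.695·(3.13,-3.04) = (3.1910,-2.8479)
Shoelace sum Σ(x_i·y_{i+1} − x_{i+1}·y_i):
  i=1: 3.9648·4.4410 − 1.0785·1.0573 = +16.4679 (running +16.4679)
  i=2: 1.0785·0.3537 − -3.6160·4.4410 = +16.4403 (running +32.9081)
  i=3: -3.6160·-3.3036 − -2.5731·0.3537 = +12.8559 (running +45.7641)
  i=4: -2.5731·-2.8479 − 3.1910·-3.3036 = +17.8696 (running +63.6336)
  i=5: 3.1910·1.0573 − 3.9648·-2.8479 = +14.6651 (running +78.2988)
Area = |Σ|/2 = |78.2988|/2 = 39.1494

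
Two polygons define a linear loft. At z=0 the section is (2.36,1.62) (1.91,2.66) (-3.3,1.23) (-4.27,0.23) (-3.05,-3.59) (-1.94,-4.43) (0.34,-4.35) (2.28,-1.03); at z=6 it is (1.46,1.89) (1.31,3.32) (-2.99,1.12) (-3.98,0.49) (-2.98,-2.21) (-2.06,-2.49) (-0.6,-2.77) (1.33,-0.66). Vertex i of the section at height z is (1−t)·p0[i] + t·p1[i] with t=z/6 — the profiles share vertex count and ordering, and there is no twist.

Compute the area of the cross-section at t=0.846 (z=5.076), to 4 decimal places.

Cross-section at t=0.846: each vertex is (1-t)·p0[i] + t·p1[i].
  v1: (1-0.846)·(2.36,1.62) + 0.846·(1.46,1.89) = (1.5986,1.8484)
  v2: (1-0.846)·(1.91,2.66) + 0.846·(1.31,3.32) = (1.4024,3.2184)
  v3: (1-0.846)·(-3.3,1.23) + 0.846·(-2.99,1.12) = (-3.0377,1.1369)
  v4: (1-0.846)·(-4.27,0.23) + 0.846·(-3.98,0.49) = (-4.0247,0.4500)
  v5: (1-0.846)·(-3.05,-3.59) + 0.846·(-2.98,-2.21) = (-2.9908,-2.4225)
  v6: (1-0.846)·(-1.94,-4.43) + 0.846·(-2.06,-2.49) = (-2.0415,-2.7888)
  v7: (1-0.846)·(0.34,-4.35) + 0.846·(-0.6,-2.77) = (-0.4552,-3.0133)
  v8: (1-0.846)·(2.28,-1.03) + 0.846·(1.33,-0.66) = (1.4763,-0.7170)
Shoelace sum Σ(x_i·y_{i+1} − x_{i+1}·y_i):
  i=1: 1.5986·3.2184 − 1.4024·1.8484 = +2.5526 (running +2.5526)
  i=2: 1.4024·1.1369 − -3.0377·3.2184 = +11.3710 (running +13.9236)
  i=3: -3.0377·0.4500 − -4.0247·1.1369 = +3.2089 (running +17.1326)
  i=4: -4.0247·-2.4225 − -2.9908·0.4500 = +11.0956 (running +28.2281)
  i=5: -2.9908·-2.7888 − -2.0415·-2.4225 = +3.3949 (running +31.6231)
  i=6: -2.0415·-3.0133 − -0.4552·-2.7888 = +4.8822 (running +36.5053)
  i=7: -0.4552·-0.7170 − 1.4763·-3.0133 = +4.7750 (running +41.2802)
  i=8: 1.4763·1.8484 − 1.5986·-0.7170 = +3.8750 (running +45.1552)
Area = |Σ|/2 = |45.1552|/2 = 22.5776

Area at t=0.846: 22.5776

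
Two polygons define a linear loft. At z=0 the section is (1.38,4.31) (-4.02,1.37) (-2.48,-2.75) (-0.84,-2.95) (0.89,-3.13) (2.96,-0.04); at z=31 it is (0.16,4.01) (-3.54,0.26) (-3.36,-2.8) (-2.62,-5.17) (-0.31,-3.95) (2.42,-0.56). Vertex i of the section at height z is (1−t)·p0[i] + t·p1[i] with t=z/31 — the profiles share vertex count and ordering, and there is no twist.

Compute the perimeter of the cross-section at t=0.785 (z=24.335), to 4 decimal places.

Cross-section at t=0.785: each vertex is (1-t)·p0[i] + t·p1[i].
  v1: (1-0.785)·(1.38,4.31) + 0.785·(0.16,4.01) = (0.4223,4.0745)
  v2: (1-0.785)·(-4.02,1.37) + 0.785·(-3.54,0.26) = (-3.6432,0.4986)
  v3: (1-0.785)·(-2.48,-2.75) + 0.785·(-3.36,-2.8) = (-3.1708,-2.7893)
  v4: (1-0.785)·(-0.84,-2.95) + 0.785·(-2.62,-5.17) = (-2.2373,-4.6927)
  v5: (1-0.785)·(0.89,-3.13) + 0.785·(-0.31,-3.95) = (-0.0520,-3.7737)
  v6: (1-0.785)·(2.96,-0.04) + 0.785·(2.42,-0.56) = (2.5361,-0.4482)
Perimeter = Σ |v_{i+1} − v_i|:
  edge 1→2: √(-4.0655² + -3.5758²) = 5.4143 (running 5.4143)
  edge 2→3: √(0.4724² + -3.2879²) = 3.3217 (running 8.7360)
  edge 3→4: √(0.9335² + -1.9034²) = 2.1200 (running 10.8560)
  edge 4→5: √(2.1853² + 0.9190²) = 2.3707 (running 13.2267)
  edge 5→6: √(2.5881² + 3.3255²) = 4.2139 (running 17.4406)
  edge 6→1: √(-2.1138² + 4.5227²) = 4.9923 (running 22.4329)
Perimeter = 22.4329

Perimeter at t=0.785: 22.4329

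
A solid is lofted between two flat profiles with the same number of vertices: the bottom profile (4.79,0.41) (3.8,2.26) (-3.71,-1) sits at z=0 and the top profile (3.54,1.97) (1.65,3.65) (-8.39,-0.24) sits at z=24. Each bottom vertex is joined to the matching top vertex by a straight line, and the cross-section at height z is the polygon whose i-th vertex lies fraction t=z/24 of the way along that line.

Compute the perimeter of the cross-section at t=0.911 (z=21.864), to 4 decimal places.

Perimeter at t=0.911: 24.8367

Cross-section at t=0.911: each vertex is (1-t)·p0[i] + t·p1[i].
  v1: (1-0.911)·(4.79,0.41) + 0.911·(3.54,1.97) = (3.6513,1.8312)
  v2: (1-0.911)·(3.8,2.26) + 0.911·(1.65,3.65) = (1.8413,3.5263)
  v3: (1-0.911)·(-3.71,-1) + 0.911·(-8.39,-0.24) = (-7.9735,-0.3076)
Perimeter = Σ |v_{i+1} − v_i|:
  edge 1→2: √(-1.8099² + 1.6951²) = 2.4798 (running 2.4798)
  edge 2→3: √(-9.8148² + -3.8339²) = 10.5371 (running 13.0168)
  edge 3→1: √(11.6247² + 2.1388²) = 11.8198 (running 24.8367)
Perimeter = 24.8367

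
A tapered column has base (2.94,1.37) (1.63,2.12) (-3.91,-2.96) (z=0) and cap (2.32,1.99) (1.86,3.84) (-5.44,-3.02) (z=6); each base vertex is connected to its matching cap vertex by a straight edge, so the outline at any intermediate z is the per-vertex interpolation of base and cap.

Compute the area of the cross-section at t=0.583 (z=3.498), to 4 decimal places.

Cross-section at t=0.583: each vertex is (1-t)·p0[i] + t·p1[i].
  v1: (1-0.583)·(2.94,1.37) + 0.583·(2.32,1.99) = (2.5785,1.7315)
  v2: (1-0.583)·(1.63,2.12) + 0.583·(1.86,3.84) = (1.7641,3.1228)
  v3: (1-0.583)·(-3.91,-2.96) + 0.583·(-5.44,-3.02) = (-4.8020,-2.9950)
Shoelace sum Σ(x_i·y_{i+1} − x_{i+1}·y_i):
  i=1: 2.5785·3.1228 − 1.7641·1.7315 = +4.9977 (running +4.9977)
  i=2: 1.7641·-2.9950 − -4.8020·3.1228 = +9.7120 (running +14.7098)
  i=3: -4.8020·1.7315 − 2.5785·-2.9950 = -0.5918 (running +14.1180)
Area = |Σ|/2 = |14.1180|/2 = 7.0590

Area at t=0.583: 7.0590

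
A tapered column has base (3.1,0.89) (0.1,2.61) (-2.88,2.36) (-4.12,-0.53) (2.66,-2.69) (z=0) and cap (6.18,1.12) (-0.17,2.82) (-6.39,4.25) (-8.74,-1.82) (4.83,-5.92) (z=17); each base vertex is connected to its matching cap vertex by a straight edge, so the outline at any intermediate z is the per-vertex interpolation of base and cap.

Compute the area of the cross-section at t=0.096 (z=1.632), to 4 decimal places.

Cross-section at t=0.096: each vertex is (1-t)·p0[i] + t·p1[i].
  v1: (1-0.096)·(3.1,0.89) + 0.096·(6.18,1.12) = (3.3957,0.9121)
  v2: (1-0.096)·(0.1,2.61) + 0.096·(-0.17,2.82) = (0.0741,2.6302)
  v3: (1-0.096)·(-2.88,2.36) + 0.096·(-6.39,4.25) = (-3.2170,2.5414)
  v4: (1-0.096)·(-4.12,-0.53) + 0.096·(-8.74,-1.82) = (-4.5635,-0.6538)
  v5: (1-0.096)·(2.66,-2.69) + 0.096·(4.83,-5.92) = (2.8683,-3.0001)
Shoelace sum Σ(x_i·y_{i+1} − x_{i+1}·y_i):
  i=1: 3.3957·2.6302 − 0.0741·0.9121 = +8.8636 (running +8.8636)
  i=2: 0.0741·2.5414 − -3.2170·2.6302 = +8.6494 (running +17.5130)
  i=3: -3.2170·-0.6538 − -4.5635·2.5414 = +13.7013 (running +31.2143)
  i=4: -4.5635·-3.0001 − 2.8683·-0.6538 = +15.5663 (running +46.7806)
  i=5: 2.8683·0.9121 − 3.3957·-3.0001 = +12.8034 (running +59.5841)
Area = |Σ|/2 = |59.5841|/2 = 29.7920

Area at t=0.096: 29.7920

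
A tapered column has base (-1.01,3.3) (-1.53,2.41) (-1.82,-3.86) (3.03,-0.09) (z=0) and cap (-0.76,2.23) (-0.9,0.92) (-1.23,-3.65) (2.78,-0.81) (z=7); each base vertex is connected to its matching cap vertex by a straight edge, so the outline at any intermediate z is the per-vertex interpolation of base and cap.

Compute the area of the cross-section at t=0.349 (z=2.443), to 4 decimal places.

Cross-section at t=0.349: each vertex is (1-t)·p0[i] + t·p1[i].
  v1: (1-0.349)·(-1.01,3.3) + 0.349·(-0.76,2.23) = (-0.9227,2.9266)
  v2: (1-0.349)·(-1.53,2.41) + 0.349·(-0.9,0.92) = (-1.3101,1.8900)
  v3: (1-0.349)·(-1.82,-3.86) + 0.349·(-1.23,-3.65) = (-1.6141,-3.7867)
  v4: (1-0.349)·(3.03,-0.09) + 0.349·(2.78,-0.81) = (2.9427,-0.3413)
Shoelace sum Σ(x_i·y_{i+1} − x_{i+1}·y_i):
  i=1: -0.9227·1.8900 − -1.3101·2.9266 = +2.0902 (running +2.0902)
  i=2: -1.3101·-3.7867 − -1.6141·1.8900 = +8.0117 (running +10.1019)
  i=3: -1.6141·-0.3413 − 2.9427·-3.7867 = +11.6942 (running +21.7961)
  i=4: 2.9427·2.9266 − -0.9227·-0.3413 = +8.2972 (running +30.0933)
Area = |Σ|/2 = |30.0933|/2 = 15.0467

Area at t=0.349: 15.0467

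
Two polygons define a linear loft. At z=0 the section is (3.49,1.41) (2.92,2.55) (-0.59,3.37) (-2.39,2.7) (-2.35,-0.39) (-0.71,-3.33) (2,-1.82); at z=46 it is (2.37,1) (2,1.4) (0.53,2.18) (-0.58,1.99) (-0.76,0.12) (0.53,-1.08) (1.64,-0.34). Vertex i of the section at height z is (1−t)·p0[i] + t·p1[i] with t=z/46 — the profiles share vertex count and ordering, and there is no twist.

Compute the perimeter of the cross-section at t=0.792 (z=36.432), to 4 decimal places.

Cross-section at t=0.792: each vertex is (1-t)·p0[i] + t·p1[i].
  v1: (1-0.792)·(3.49,1.41) + 0.792·(2.37,1) = (2.6030,1.0853)
  v2: (1-0.792)·(2.92,2.55) + 0.792·(2,1.4) = (2.1914,1.6392)
  v3: (1-0.792)·(-0.59,3.37) + 0.792·(0.53,2.18) = (0.2970,2.4275)
  v4: (1-0.792)·(-2.39,2.7) + 0.792·(-0.58,1.99) = (-0.9565,2.1377)
  v5: (1-0.792)·(-2.35,-0.39) + 0.792·(-0.76,0.12) = (-1.0907,0.0139)
  v6: (1-0.792)·(-0.71,-3.33) + 0.792·(0.53,-1.08) = (0.2721,-1.5480)
  v7: (1-0.792)·(2,-1.82) + 0.792·(1.64,-0.34) = (1.7149,-0.6478)
Perimeter = Σ |v_{i+1} − v_i|:
  edge 1→2: √(-0.4116² + 0.5539²) = 0.6901 (running 0.6901)
  edge 2→3: √(-1.8943² + 0.7883²) = 2.0518 (running 2.7419)
  edge 3→4: √(-1.2535² + -0.2898²) = 1.2866 (running 4.0285)
  edge 4→5: √(-0.1342² + -2.1238²) = 2.1280 (running 6.1565)
  edge 5→6: √(1.3628² + -1.5619²) = 2.0729 (running 8.2294)
  edge 6→7: √(1.4428² + 0.9002²) = 1.7006 (running 9.9299)
  edge 7→1: √(0.8881² + 1.7331²) = 1.9474 (running 11.8774)
Perimeter = 11.8774

Perimeter at t=0.792: 11.8774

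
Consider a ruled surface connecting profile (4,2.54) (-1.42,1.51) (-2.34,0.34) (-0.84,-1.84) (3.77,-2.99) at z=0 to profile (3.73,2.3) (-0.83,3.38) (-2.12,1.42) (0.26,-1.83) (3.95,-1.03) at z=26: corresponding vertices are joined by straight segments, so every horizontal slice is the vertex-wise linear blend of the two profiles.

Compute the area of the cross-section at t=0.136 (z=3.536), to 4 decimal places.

Cross-section at t=0.136: each vertex is (1-t)·p0[i] + t·p1[i].
  v1: (1-0.136)·(4,2.54) + 0.136·(3.73,2.3) = (3.9633,2.5074)
  v2: (1-0.136)·(-1.42,1.51) + 0.136·(-0.83,3.38) = (-1.3398,1.7643)
  v3: (1-0.136)·(-2.34,0.34) + 0.136·(-2.12,1.42) = (-2.3101,0.4869)
  v4: (1-0.136)·(-0.84,-1.84) + 0.136·(0.26,-1.83) = (-0.6904,-1.8386)
  v5: (1-0.136)·(3.77,-2.99) + 0.136·(3.95,-1.03) = (3.7945,-2.7234)
Shoelace sum Σ(x_i·y_{i+1} − x_{i+1}·y_i):
  i=1: 3.9633·1.7643 − -1.3398·2.5074 = +10.3518 (running +10.3518)
  i=2: -1.3398·0.4869 − -2.3101·1.7643 = +3.4234 (running +13.7752)
  i=3: -2.3101·-1.8386 − -0.6904·0.4869 = +4.5835 (running +18.3587)
  i=4: -0.6904·-2.7234 − 3.7945·-1.8386 = +8.8569 (running +27.2157)
  i=5: 3.7945·2.5074 − 3.9633·-2.7234 = +20.3079 (running +47.5235)
Area = |Σ|/2 = |47.5235|/2 = 23.7618

Area at t=0.136: 23.7618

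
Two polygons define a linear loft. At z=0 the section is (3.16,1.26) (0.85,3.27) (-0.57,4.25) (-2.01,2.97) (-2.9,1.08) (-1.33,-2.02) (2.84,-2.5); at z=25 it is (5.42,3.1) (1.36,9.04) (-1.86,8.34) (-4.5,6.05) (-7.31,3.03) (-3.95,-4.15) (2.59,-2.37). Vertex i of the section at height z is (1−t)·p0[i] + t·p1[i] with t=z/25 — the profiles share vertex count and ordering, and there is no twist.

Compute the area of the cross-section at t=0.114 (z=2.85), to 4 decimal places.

Cross-section at t=0.114: each vertex is (1-t)·p0[i] + t·p1[i].
  v1: (1-0.114)·(3.16,1.26) + 0.114·(5.42,3.1) = (3.4176,1.4698)
  v2: (1-0.114)·(0.85,3.27) + 0.114·(1.36,9.04) = (0.9081,3.9278)
  v3: (1-0.114)·(-0.57,4.25) + 0.114·(-1.86,8.34) = (-0.7171,4.7163)
  v4: (1-0.114)·(-2.01,2.97) + 0.114·(-4.5,6.05) = (-2.2939,3.3211)
  v5: (1-0.114)·(-2.9,1.08) + 0.114·(-7.31,3.03) = (-3.4027,1.3023)
  v6: (1-0.114)·(-1.33,-2.02) + 0.114·(-3.95,-4.15) = (-1.6287,-2.2628)
  v7: (1-0.114)·(2.84,-2.5) + 0.114·(2.59,-2.37) = (2.8115,-2.4852)
Shoelace sum Σ(x_i·y_{i+1} − x_{i+1}·y_i):
  i=1: 3.4176·3.9278 − 0.9081·1.4698 = +12.0890 (running +12.0890)
  i=2: 0.9081·4.7163 − -0.7171·3.9278 = +7.0995 (running +19.1885)
  i=3: -0.7171·3.3211 − -2.2939·4.7163 = +8.4370 (running +27.6255)
  i=4: -2.2939·1.3023 − -3.4027·3.3211 = +8.3136 (running +35.9391)
  i=5: -3.4027·-2.2628 − -1.6287·1.3023 = +9.8208 (running +45.7599)
  i=6: -1.6287·-2.4852 − 2.8115·-2.2628 = +10.4095 (running +56.1694)
  i=7: 2.8115·1.4698 − 3.4176·-2.4852 = +12.6257 (running +68.7951)
Area = |Σ|/2 = |68.7951|/2 = 34.3975

Area at t=0.114: 34.3975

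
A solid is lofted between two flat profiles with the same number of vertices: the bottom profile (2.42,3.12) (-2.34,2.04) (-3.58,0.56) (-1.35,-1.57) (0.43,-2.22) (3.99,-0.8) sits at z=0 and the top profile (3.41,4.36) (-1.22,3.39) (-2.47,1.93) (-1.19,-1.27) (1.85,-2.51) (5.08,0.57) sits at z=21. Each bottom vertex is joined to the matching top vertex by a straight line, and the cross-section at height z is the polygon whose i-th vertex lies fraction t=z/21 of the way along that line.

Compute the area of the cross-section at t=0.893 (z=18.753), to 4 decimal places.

Cross-section at t=0.893: each vertex is (1-t)·p0[i] + t·p1[i].
  v1: (1-0.893)·(2.42,3.12) + 0.893·(3.41,4.36) = (3.3041,4.2273)
  v2: (1-0.893)·(-2.34,2.04) + 0.893·(-1.22,3.39) = (-1.3398,3.2456)
  v3: (1-0.893)·(-3.58,0.56) + 0.893·(-2.47,1.93) = (-2.5888,1.7834)
  v4: (1-0.893)·(-1.35,-1.57) + 0.893·(-1.19,-1.27) = (-1.2071,-1.3021)
  v5: (1-0.893)·(0.43,-2.22) + 0.893·(1.85,-2.51) = (1.6981,-2.4790)
  v6: (1-0.893)·(3.99,-0.8) + 0.893·(5.08,0.57) = (4.9634,0.4234)
Shoelace sum Σ(x_i·y_{i+1} − x_{i+1}·y_i):
  i=1: 3.3041·3.2456 − -1.3398·4.2273 = +16.3875 (running +16.3875)
  i=2: -1.3398·1.7834 − -2.5888·3.2456 = +6.0125 (running +22.4000)
  i=3: -2.5888·-1.3021 − -1.2071·1.7834 = +5.5236 (running +27.9236)
  i=4: -1.2071·-2.4790 − 1.6981·-1.3021 = +5.2035 (running +33.1270)
  i=5: 1.6981·0.4234 − 4.9634·-2.4790 = +13.0230 (running +46.1501)
  i=6: 4.9634·4.2273 − 3.3041·0.4234 = +19.5828 (running +65.7328)
Area = |Σ|/2 = |65.7328|/2 = 32.8664

Area at t=0.893: 32.8664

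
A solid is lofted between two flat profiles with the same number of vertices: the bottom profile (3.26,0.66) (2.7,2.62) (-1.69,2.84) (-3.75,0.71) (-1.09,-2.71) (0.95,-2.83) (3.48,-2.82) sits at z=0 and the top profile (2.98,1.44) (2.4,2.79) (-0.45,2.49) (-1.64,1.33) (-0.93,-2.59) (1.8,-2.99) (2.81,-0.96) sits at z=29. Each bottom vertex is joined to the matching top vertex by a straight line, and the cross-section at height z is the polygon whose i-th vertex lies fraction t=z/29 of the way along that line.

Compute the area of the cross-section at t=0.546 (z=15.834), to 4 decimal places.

Area at t=0.546: 25.5343

Cross-section at t=0.546: each vertex is (1-t)·p0[i] + t·p1[i].
  v1: (1-0.546)·(3.26,0.66) + 0.546·(2.98,1.44) = (3.1071,1.0859)
  v2: (1-0.546)·(2.7,2.62) + 0.546·(2.4,2.79) = (2.5362,2.7128)
  v3: (1-0.546)·(-1.69,2.84) + 0.546·(-0.45,2.49) = (-1.0130,2.6489)
  v4: (1-0.546)·(-3.75,0.71) + 0.546·(-1.64,1.33) = (-2.5979,1.0485)
  v5: (1-0.546)·(-1.09,-2.71) + 0.546·(-0.93,-2.59) = (-1.0026,-2.6445)
  v6: (1-0.546)·(0.95,-2.83) + 0.546·(1.8,-2.99) = (1.4141,-2.9174)
  v7: (1-0.546)·(3.48,-2.82) + 0.546·(2.81,-0.96) = (3.1142,-1.8044)
Shoelace sum Σ(x_i·y_{i+1} − x_{i+1}·y_i):
  i=1: 3.1071·2.7128 − 2.5362·1.0859 = +5.6750 (running +5.6750)
  i=2: 2.5362·2.6489 − -1.0130·2.7128 = +9.4661 (running +15.1412)
  i=3: -1.0130·1.0485 − -2.5979·2.6489 = +5.8196 (running +20.9607)
  i=4: -2.5979·-2.6445 − -1.0026·1.0485 = +7.9215 (running +28.8822)
  i=5: -1.0026·-2.9174 − 1.4141·-2.6445 = +6.6646 (running +35.5469)
  i=6: 1.4141·-1.8044 − 3.1142·-2.9174 = +6.5335 (running +42.0804)
  i=7: 3.1142·1.0859 − 3.1071·-1.8044 = +8.9882 (running +51.0686)
Area = |Σ|/2 = |51.0686|/2 = 25.5343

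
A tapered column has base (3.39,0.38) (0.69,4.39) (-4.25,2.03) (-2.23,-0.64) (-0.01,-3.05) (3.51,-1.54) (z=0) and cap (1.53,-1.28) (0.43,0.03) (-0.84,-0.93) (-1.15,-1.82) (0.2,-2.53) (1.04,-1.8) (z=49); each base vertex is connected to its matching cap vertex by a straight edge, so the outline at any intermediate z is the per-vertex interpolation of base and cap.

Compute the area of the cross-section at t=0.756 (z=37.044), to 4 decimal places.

Area at t=0.756: 8.3468

Cross-section at t=0.756: each vertex is (1-t)·p0[i] + t·p1[i].
  v1: (1-0.756)·(3.39,0.38) + 0.756·(1.53,-1.28) = (1.9838,-0.8750)
  v2: (1-0.756)·(0.69,4.39) + 0.756·(0.43,0.03) = (0.4934,1.0938)
  v3: (1-0.756)·(-4.25,2.03) + 0.756·(-0.84,-0.93) = (-1.6720,-0.2078)
  v4: (1-0.756)·(-2.23,-0.64) + 0.756·(-1.15,-1.82) = (-1.4135,-1.5321)
  v5: (1-0.756)·(-0.01,-3.05) + 0.756·(0.2,-2.53) = (0.1488,-2.6569)
  v6: (1-0.756)·(3.51,-1.54) + 0.756·(1.04,-1.8) = (1.6427,-1.7366)
Shoelace sum Σ(x_i·y_{i+1} − x_{i+1}·y_i):
  i=1: 1.9838·1.0938 − 0.4934·-0.8750 = +2.6017 (running +2.6017)
  i=2: 0.4934·-0.2078 − -1.6720·1.0938 = +1.7264 (running +4.3282)
  i=3: -1.6720·-1.5321 − -1.4135·-0.2078 = +2.2680 (running +6.5962)
  i=4: -1.4135·-2.6569 − 0.1488·-1.5321 = +3.9835 (running +10.5797)
  i=5: 0.1488·-1.7366 − 1.6427·-2.6569 = +4.1061 (running +14.6857)
  i=6: 1.6427·-0.8750 − 1.9838·-1.7366 = +2.0078 (running +16.6935)
Area = |Σ|/2 = |16.6935|/2 = 8.3468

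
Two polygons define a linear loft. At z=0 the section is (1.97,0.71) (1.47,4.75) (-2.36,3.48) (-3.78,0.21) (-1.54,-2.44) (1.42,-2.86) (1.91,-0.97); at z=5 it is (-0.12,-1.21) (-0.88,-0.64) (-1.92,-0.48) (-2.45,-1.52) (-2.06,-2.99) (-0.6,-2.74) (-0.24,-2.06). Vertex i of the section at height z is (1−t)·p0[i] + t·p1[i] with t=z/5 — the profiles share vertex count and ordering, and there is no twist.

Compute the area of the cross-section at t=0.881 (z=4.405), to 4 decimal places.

Area at t=0.881: 6.2063

Cross-section at t=0.881: each vertex is (1-t)·p0[i] + t·p1[i].
  v1: (1-0.881)·(1.97,0.71) + 0.881·(-0.12,-1.21) = (0.1287,-0.9815)
  v2: (1-0.881)·(1.47,4.75) + 0.881·(-0.88,-0.64) = (-0.6003,0.0014)
  v3: (1-0.881)·(-2.36,3.48) + 0.881·(-1.92,-0.48) = (-1.9724,-0.0088)
  v4: (1-0.881)·(-3.78,0.21) + 0.881·(-2.45,-1.52) = (-2.6083,-1.3141)
  v5: (1-0.881)·(-1.54,-2.44) + 0.881·(-2.06,-2.99) = (-1.9981,-2.9246)
  v6: (1-0.881)·(1.42,-2.86) + 0.881·(-0.6,-2.74) = (-0.3596,-2.7543)
  v7: (1-0.881)·(1.91,-0.97) + 0.881·(-0.24,-2.06) = (0.0159,-1.9303)
Shoelace sum Σ(x_i·y_{i+1} − x_{i+1}·y_i):
  i=1: 0.1287·0.0014 − -0.6003·-0.9815 = -0.5891 (running -0.5891)
  i=2: -0.6003·-0.0088 − -1.9724·0.0014 = +0.0080 (running -0.5810)
  i=3: -1.9724·-1.3141 − -2.6083·-0.0088 = +2.5691 (running +1.9881)
  i=4: -2.6083·-2.9246 − -1.9981·-1.3141 = +5.0022 (running +6.9903)
  i=5: -1.9981·-2.7543 − -0.3596·-2.9246 = +4.4517 (running +11.4419)
  i=6: -0.3596·-1.9303 − 0.0159·-2.7543 = +0.7378 (running +12.1798)
  i=7: 0.0159·-0.9815 − 0.1287·-1.9303 = +0.2329 (running +12.4127)
Area = |Σ|/2 = |12.4127|/2 = 6.2063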